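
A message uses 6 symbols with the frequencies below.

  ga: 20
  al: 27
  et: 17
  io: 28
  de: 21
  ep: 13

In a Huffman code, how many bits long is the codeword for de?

Huffman merges, smallest pair first:
combine ep(13), et(17) → 30
combine ga(20), de(21) → 41
combine al(27), io(28) → 55
combine 30, 41 → 71
combine 55, 71 → 126
The subtree containing de is merged 3 times, so code length = 3.

3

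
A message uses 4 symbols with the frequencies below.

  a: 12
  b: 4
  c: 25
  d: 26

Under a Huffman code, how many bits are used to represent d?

1

Huffman merges, smallest pair first:
merge b(4) and a(12): 16
merge 16 and c(25): 41
merge d(26) and 41: 67
d is a child of the root — depth 1, so its codeword is a single bit.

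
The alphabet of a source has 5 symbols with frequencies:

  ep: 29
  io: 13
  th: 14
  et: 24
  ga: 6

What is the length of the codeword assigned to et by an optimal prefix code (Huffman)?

Build the tree from the bottom:
combine ga(6), io(13) → 19
combine th(14), 19 → 33
combine et(24), ep(29) → 53
combine 33, 53 → 86
The subtree containing et is merged 2 times, so code length = 2.

2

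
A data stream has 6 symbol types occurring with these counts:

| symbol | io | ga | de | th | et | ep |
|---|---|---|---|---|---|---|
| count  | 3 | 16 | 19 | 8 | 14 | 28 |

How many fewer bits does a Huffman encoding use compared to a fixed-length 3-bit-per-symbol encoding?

52

Fixed-length: 3 bits × 88 symbols = 264 bits.
Huffman merges:
merge io(3) and th(8): 11
merge 11 and et(14): 25
merge ga(16) and de(19): 35
merge 25 and ep(28): 53
merge 35 and 53: 88
Huffman total = 11 + 25 + 35 + 53 + 88 = 212 bits.
Saving = 264 − 212 = 52 bits.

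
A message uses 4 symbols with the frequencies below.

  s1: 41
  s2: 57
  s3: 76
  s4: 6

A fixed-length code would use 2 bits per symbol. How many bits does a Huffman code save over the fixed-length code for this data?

29

Fixed-length: 2 bits × 180 symbols = 360 bits.
Huffman merges:
merge s4(6) and s1(41): 47
merge 47 and s2(57): 104
merge s3(76) and 104: 180
Huffman total = 47 + 104 + 180 = 331 bits.
Saving = 360 − 331 = 29 bits.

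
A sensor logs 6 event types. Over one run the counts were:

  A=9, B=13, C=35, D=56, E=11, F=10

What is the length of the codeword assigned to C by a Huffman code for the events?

2

Huffman merges, smallest pair first:
A(9) + F(10) → 19
E(11) + B(13) → 24
19 + 24 → 43
C(35) + 43 → 78
D(56) + 78 → 134
C's leaf is at depth 2, giving a 2-bit codeword.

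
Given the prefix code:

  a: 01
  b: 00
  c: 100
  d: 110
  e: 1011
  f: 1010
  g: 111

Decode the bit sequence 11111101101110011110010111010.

ggaecgcef

Read left to right; each codeword is recognised as soon as it completes (prefix code):
  111→g | 111→g | 01→a | 1011→e | 100→c | 111→g | 100→c | 1011→e | 1010→f
Decoded message: ggaecgcef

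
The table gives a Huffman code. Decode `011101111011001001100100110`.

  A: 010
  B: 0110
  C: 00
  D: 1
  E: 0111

EEDBABAB

Read left to right; each codeword is recognised as soon as it completes (prefix code):
  0111→E | 0111→E | 1→D | 0110→B | 010→A | 0110→B | 010→A | 0110→B
Decoded message: EEDBABAB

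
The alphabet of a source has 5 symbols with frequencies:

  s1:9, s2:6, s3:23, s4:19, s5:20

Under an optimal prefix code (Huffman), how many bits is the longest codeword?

3

Merge the two lowest-weight nodes at each step:
combine s2(6), s1(9) → 15
combine 15, s4(19) → 34
combine s5(20), s3(23) → 43
combine 34, 43 → 77
The rarest symbols sit at the bottom; the longest codeword is 3 bits.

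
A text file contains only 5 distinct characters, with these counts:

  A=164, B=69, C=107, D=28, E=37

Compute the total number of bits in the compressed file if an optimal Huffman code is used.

Merge the two smallest weights repeatedly:
combine D(28), E(37) → 65
combine 65, B(69) → 134
combine C(107), 134 → 241
combine A(164), 241 → 405
Total encoded bits = sum of merged weights = 65 + 134 + 241 + 405 = 845.

845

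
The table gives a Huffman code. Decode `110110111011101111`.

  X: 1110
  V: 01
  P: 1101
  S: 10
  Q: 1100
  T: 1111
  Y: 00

Read left to right; each codeword is recognised as soon as it completes (prefix code):
  1101→P | 10→S | 1110→X | 1110→X | 1111→T
Decoded message: PSXXT

PSXXT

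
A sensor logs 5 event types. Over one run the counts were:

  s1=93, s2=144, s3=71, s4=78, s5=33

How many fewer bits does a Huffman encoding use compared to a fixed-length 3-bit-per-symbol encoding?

315

Fixed-length: 3 bits × 419 symbols = 1257 bits.
Huffman merges:
combine s5(33), s3(71) → 104
combine s4(78), s1(93) → 171
combine 104, s2(144) → 248
combine 171, 248 → 419
Huffman total = 104 + 171 + 248 + 419 = 942 bits.
Saving = 1257 − 942 = 315 bits.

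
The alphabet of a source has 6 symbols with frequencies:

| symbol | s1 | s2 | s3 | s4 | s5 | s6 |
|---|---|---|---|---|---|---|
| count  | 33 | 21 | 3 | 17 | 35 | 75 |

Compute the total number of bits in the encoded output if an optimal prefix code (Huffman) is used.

422

Build the Huffman tree bottom-up:
s3(3) + s4(17) → 20
20 + s2(21) → 41
s1(33) + s5(35) → 68
41 + 68 → 109
s6(75) + 109 → 184
Each symbol's bit-cost is frequency × depth; summing gives 422 bits (equivalently 20 + 41 + 68 + 109 + 184).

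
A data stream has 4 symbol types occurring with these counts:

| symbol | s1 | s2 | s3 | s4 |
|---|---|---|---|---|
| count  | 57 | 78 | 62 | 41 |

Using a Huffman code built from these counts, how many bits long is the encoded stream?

Merge the two smallest weights repeatedly:
s4(41) + s1(57) → 98
s3(62) + s2(78) → 140
98 + 140 → 238
Total encoded bits = sum of merged weights = 98 + 140 + 238 = 476.

476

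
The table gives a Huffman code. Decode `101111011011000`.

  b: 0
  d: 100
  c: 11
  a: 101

Read left to right; each codeword is recognised as soon as it completes (prefix code):
  101→a | 11→c | 101→a | 101→a | 100→d | 0→b
Decoded message: acaadb

acaadb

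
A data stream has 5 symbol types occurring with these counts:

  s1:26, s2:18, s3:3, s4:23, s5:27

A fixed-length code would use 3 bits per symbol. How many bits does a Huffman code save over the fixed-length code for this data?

76

Fixed-length: 3 bits × 97 symbols = 291 bits.
Huffman merges:
merge s3(3) and s2(18): 21
merge 21 and s4(23): 44
merge s1(26) and s5(27): 53
merge 44 and 53: 97
Huffman total = 21 + 44 + 53 + 97 = 215 bits.
Saving = 291 − 215 = 76 bits.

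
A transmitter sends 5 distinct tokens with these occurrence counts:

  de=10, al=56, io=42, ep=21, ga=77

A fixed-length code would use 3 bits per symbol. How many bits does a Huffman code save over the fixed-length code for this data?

179

Fixed-length: 3 bits × 206 symbols = 618 bits.
Huffman merges:
combine de(10), ep(21) → 31
combine 31, io(42) → 73
combine al(56), 73 → 129
combine ga(77), 129 → 206
Huffman total = 31 + 73 + 129 + 206 = 439 bits.
Saving = 618 − 439 = 179 bits.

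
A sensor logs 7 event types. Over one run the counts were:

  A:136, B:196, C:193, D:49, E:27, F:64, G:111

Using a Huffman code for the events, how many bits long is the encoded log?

2015

Greedily combine the two least-frequent nodes:
combine E(27), D(49) → 76
combine F(64), 76 → 140
combine G(111), A(136) → 247
combine 140, C(193) → 333
combine B(196), 247 → 443
combine 333, 443 → 776
Total encoded bits = sum of merged weights = 76 + 140 + 247 + 333 + 443 + 776 = 2015.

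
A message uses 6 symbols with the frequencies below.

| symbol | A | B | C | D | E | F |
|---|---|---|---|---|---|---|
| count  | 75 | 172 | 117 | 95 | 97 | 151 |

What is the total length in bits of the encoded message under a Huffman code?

1798

Greedily combine the two least-frequent nodes:
A(75) + D(95) → 170
E(97) + C(117) → 214
F(151) + 170 → 321
B(172) + 214 → 386
321 + 386 → 707
Total encoded bits = sum of merged weights = 170 + 214 + 321 + 386 + 707 = 1798.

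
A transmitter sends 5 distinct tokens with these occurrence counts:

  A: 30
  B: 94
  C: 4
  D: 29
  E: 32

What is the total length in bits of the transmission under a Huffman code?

Build the Huffman tree bottom-up:
C(4) + D(29) → 33
A(30) + E(32) → 62
33 + 62 → 95
B(94) + 95 → 189
Total encoded bits = sum of merged weights = 33 + 62 + 95 + 189 = 379.

379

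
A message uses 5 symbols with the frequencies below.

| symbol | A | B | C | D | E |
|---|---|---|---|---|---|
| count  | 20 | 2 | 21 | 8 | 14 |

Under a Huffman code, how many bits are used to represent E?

Repeatedly merge the two smallest:
merge B(2) and D(8): 10
merge 10 and E(14): 24
merge A(20) and C(21): 41
merge 24 and 41: 65
The subtree containing E is merged 2 times, so code length = 2.

2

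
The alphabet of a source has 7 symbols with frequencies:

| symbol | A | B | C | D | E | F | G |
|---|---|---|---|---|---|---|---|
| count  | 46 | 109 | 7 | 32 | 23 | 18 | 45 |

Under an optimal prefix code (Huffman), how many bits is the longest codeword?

5

Merge the two lowest-weight nodes at each step:
combine C(7), F(18) → 25
combine E(23), 25 → 48
combine D(32), G(45) → 77
combine A(46), 48 → 94
combine 77, 94 → 171
combine B(109), 171 → 280
The rarest symbols sit at the bottom; the longest codeword is 5 bits.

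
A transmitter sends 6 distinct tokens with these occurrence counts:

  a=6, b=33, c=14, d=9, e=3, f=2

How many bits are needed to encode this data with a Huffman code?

137

Merge the two smallest weights repeatedly:
merge f(2) and e(3): 5
merge 5 and a(6): 11
merge d(9) and 11: 20
merge c(14) and 20: 34
merge b(33) and 34: 67
The encoded length is the sum of every internal node's weight: 5 + 11 + 20 + 34 + 67 = 137 bits.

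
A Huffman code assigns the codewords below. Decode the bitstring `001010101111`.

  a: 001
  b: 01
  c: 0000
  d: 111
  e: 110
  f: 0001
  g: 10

abbbd

Read left to right; each codeword is recognised as soon as it completes (prefix code):
  001→a | 01→b | 01→b | 01→b | 111→d
Decoded message: abbbd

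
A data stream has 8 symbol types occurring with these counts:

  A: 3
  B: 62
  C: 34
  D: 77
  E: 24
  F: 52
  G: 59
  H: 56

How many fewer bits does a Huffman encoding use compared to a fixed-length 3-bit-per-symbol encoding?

Fixed-length: 3 bits × 367 symbols = 1101 bits.
Huffman merges:
merge A(3) and E(24): 27
merge 27 and C(34): 61
merge F(52) and H(56): 108
merge G(59) and 61: 120
merge B(62) and D(77): 139
merge 108 and 120: 228
merge 139 and 228: 367
Huffman total = 27 + 61 + 108 + 120 + 139 + 228 + 367 = 1050 bits.
Saving = 1101 − 1050 = 51 bits.

51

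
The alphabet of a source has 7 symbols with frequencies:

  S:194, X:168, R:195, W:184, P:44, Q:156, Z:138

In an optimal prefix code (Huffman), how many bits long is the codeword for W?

Repeatedly merge the two smallest:
combine P(44), Z(138) → 182
combine Q(156), X(168) → 324
combine 182, W(184) → 366
combine S(194), R(195) → 389
combine 324, 366 → 690
combine 389, 690 → 1079
The subtree containing W is merged 3 times, so code length = 3.

3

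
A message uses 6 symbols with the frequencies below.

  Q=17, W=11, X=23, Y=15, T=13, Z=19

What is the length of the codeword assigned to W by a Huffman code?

3

Repeatedly merge the two smallest:
W(11) + T(13) → 24
Y(15) + Q(17) → 32
Z(19) + X(23) → 42
24 + 32 → 56
42 + 56 → 98
W's leaf is at depth 3, giving a 3-bit codeword.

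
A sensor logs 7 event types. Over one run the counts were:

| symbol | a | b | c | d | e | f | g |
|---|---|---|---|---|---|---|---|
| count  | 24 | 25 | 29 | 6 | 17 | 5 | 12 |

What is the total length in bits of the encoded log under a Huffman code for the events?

Build the Huffman tree bottom-up:
merge f(5) and d(6): 11
merge 11 and g(12): 23
merge e(17) and 23: 40
merge a(24) and b(25): 49
merge c(29) and 40: 69
merge 49 and 69: 118
The encoded length is the sum of every internal node's weight: 11 + 23 + 40 + 49 + 69 + 118 = 310 bits.

310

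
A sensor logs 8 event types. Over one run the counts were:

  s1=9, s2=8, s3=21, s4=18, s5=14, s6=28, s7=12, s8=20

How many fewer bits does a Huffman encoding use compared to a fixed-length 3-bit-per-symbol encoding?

Fixed-length: 3 bits × 130 symbols = 390 bits.
Huffman merges:
merge s2(8) and s1(9): 17
merge s7(12) and s5(14): 26
merge 17 and s4(18): 35
merge s8(20) and s3(21): 41
merge 26 and s6(28): 54
merge 35 and 41: 76
merge 54 and 76: 130
Huffman total = 17 + 26 + 35 + 41 + 54 + 76 + 130 = 379 bits.
Saving = 390 − 379 = 11 bits.

11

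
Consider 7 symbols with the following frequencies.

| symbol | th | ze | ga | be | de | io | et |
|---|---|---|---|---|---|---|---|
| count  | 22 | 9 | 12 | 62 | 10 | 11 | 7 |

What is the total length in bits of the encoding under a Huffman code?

Build the Huffman tree bottom-up:
et(7) + ze(9) → 16
de(10) + io(11) → 21
ga(12) + 16 → 28
21 + th(22) → 43
28 + 43 → 71
be(62) + 71 → 133
Each symbol's bit-cost is frequency × depth; summing gives 312 bits (equivalently 16 + 21 + 28 + 43 + 71 + 133).

312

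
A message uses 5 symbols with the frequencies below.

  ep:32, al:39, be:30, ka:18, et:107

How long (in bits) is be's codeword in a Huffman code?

3

Build the tree from the bottom:
ka(18) + be(30) → 48
ep(32) + al(39) → 71
48 + 71 → 119
et(107) + 119 → 226
be's leaf is at depth 3, giving a 3-bit codeword.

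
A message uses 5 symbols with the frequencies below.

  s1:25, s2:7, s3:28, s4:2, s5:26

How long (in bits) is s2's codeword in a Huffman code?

3

Build the tree from the bottom:
s4(2) + s2(7) → 9
9 + s1(25) → 34
s5(26) + s3(28) → 54
34 + 54 → 88
s2's leaf is at depth 3, giving a 3-bit codeword.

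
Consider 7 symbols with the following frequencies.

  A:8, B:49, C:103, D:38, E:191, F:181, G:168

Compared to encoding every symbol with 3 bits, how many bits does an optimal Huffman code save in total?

Fixed-length: 3 bits × 738 symbols = 2214 bits.
Huffman merges:
merge A(8) and D(38): 46
merge 46 and B(49): 95
merge 95 and C(103): 198
merge G(168) and F(181): 349
merge E(191) and 198: 389
merge 349 and 389: 738
Huffman total = 46 + 95 + 198 + 349 + 389 + 738 = 1815 bits.
Saving = 2214 − 1815 = 399 bits.

399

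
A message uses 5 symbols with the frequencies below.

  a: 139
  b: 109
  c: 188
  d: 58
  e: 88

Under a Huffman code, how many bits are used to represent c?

Huffman merges, smallest pair first:
d(58) + e(88) → 146
b(109) + a(139) → 248
146 + c(188) → 334
248 + 334 → 582
c's leaf is at depth 2, giving a 2-bit codeword.

2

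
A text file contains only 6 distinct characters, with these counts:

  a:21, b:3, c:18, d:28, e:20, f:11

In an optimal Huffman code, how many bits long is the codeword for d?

Huffman merges, smallest pair first:
merge b(3) and f(11): 14
merge 14 and c(18): 32
merge e(20) and a(21): 41
merge d(28) and 32: 60
merge 41 and 60: 101
d sits 2 levels below the root, so its codeword is 2 bits.

2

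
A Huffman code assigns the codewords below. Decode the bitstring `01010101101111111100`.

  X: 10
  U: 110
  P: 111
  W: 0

Read left to right; each codeword is recognised as soon as it completes (prefix code):
  0→W | 10→X | 10→X | 10→X | 110→U | 111→P | 111→P | 110→U | 0→W
Decoded message: WXXXUPPUW

WXXXUPPUW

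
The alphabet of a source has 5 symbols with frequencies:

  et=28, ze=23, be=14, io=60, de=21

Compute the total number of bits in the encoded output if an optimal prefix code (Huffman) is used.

318

Build the Huffman tree bottom-up:
merge be(14) and de(21): 35
merge ze(23) and et(28): 51
merge 35 and 51: 86
merge io(60) and 86: 146
Total encoded bits = sum of merged weights = 35 + 51 + 86 + 146 = 318.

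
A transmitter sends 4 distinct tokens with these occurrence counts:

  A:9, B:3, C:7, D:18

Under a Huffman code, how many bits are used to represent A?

Build the tree from the bottom:
B(3) + C(7) → 10
A(9) + 10 → 19
D(18) + 19 → 37
The subtree containing A is merged 2 times, so code length = 2.

2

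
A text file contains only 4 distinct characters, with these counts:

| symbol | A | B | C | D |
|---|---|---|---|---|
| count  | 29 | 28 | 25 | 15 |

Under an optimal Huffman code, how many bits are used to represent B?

2

Build the tree from the bottom:
D(15) + C(25) → 40
B(28) + A(29) → 57
40 + 57 → 97
The subtree containing B is merged 2 times, so code length = 2.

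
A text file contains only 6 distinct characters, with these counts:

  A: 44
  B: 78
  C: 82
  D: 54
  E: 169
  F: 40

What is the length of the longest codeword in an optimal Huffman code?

4

Merge the two lowest-weight nodes at each step:
combine F(40), A(44) → 84
combine D(54), B(78) → 132
combine C(82), 84 → 166
combine 132, 166 → 298
combine E(169), 298 → 467
Maximum depth reached is 4.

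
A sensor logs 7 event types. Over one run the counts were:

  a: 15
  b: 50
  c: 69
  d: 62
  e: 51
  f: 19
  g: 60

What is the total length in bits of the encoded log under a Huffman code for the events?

Merge the two smallest weights repeatedly:
a(15) + f(19) → 34
34 + b(50) → 84
e(51) + g(60) → 111
d(62) + c(69) → 131
84 + 111 → 195
131 + 195 → 326
The encoded length is the sum of every internal node's weight: 34 + 84 + 111 + 131 + 195 + 326 = 881 bits.

881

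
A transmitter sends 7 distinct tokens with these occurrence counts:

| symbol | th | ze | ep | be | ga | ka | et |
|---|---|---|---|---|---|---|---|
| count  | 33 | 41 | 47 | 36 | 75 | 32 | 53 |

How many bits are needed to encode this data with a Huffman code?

Build the Huffman tree bottom-up:
combine ka(32), th(33) → 65
combine be(36), ze(41) → 77
combine ep(47), et(53) → 100
combine 65, ga(75) → 140
combine 77, 100 → 177
combine 140, 177 → 317
The encoded length is the sum of every internal node's weight: 65 + 77 + 100 + 140 + 177 + 317 = 876 bits.

876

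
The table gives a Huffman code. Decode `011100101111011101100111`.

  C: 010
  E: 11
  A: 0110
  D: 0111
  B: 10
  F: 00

Read left to right; each codeword is recognised as soon as it completes (prefix code):
  0111→D | 00→F | 10→B | 11→E | 11→E | 0111→D | 0110→A | 0111→D
Decoded message: DFBEEDAD

DFBEEDAD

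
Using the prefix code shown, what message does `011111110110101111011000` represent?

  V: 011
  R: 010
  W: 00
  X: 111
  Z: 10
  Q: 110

Read left to right; each codeword is recognised as soon as it completes (prefix code):
  011→V | 111→X | 110→Q | 110→Q | 10→Z | 111→X | 10→Z | 110→Q | 00→W
Decoded message: VXQQZXZQW

VXQQZXZQW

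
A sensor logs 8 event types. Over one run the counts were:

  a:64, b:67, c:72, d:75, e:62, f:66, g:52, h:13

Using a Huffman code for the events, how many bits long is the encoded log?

Greedily combine the two least-frequent nodes:
merge h(13) and g(52): 65
merge e(62) and a(64): 126
merge 65 and f(66): 131
merge b(67) and c(72): 139
merge d(75) and 126: 201
merge 131 and 139: 270
merge 201 and 270: 471
Each symbol's bit-cost is frequency × depth; summing gives 1403 bits (equivalently 65 + 126 + 131 + 139 + 201 + 270 + 471).

1403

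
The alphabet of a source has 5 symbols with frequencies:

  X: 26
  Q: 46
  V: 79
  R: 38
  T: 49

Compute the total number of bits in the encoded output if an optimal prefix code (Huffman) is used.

540

Greedily combine the two least-frequent nodes:
merge X(26) and R(38): 64
merge Q(46) and T(49): 95
merge 64 and V(79): 143
merge 95 and 143: 238
The encoded length is the sum of every internal node's weight: 64 + 95 + 143 + 238 = 540 bits.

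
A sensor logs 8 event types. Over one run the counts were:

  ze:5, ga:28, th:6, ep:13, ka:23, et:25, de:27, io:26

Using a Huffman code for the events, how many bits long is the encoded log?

439

Greedily combine the two least-frequent nodes:
merge ze(5) and th(6): 11
merge 11 and ep(13): 24
merge ka(23) and 24: 47
merge et(25) and io(26): 51
merge de(27) and ga(28): 55
merge 47 and 51: 98
merge 55 and 98: 153
Each symbol's bit-cost is frequency × depth; summing gives 439 bits (equivalently 11 + 24 + 47 + 51 + 55 + 98 + 153).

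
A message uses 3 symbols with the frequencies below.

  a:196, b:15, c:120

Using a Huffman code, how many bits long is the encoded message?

Greedily combine the two least-frequent nodes:
combine b(15), c(120) → 135
combine 135, a(196) → 331
The encoded length is the sum of every internal node's weight: 135 + 331 = 466 bits.

466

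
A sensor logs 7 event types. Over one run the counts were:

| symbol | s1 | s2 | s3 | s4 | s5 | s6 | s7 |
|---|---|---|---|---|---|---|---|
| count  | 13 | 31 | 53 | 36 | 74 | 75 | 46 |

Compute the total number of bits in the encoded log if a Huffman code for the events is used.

879

Merge the two smallest weights repeatedly:
combine s1(13), s2(31) → 44
combine s4(36), 44 → 80
combine s7(46), s3(53) → 99
combine s5(74), s6(75) → 149
combine 80, 99 → 179
combine 149, 179 → 328
The encoded length is the sum of every internal node's weight: 44 + 80 + 99 + 149 + 179 + 328 = 879 bits.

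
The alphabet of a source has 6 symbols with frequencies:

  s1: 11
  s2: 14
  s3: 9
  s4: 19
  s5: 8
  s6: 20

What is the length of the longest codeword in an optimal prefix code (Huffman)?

3

Merge the two lowest-weight nodes at each step:
s5(8) + s3(9) → 17
s1(11) + s2(14) → 25
17 + s4(19) → 36
s6(20) + 25 → 45
36 + 45 → 81
The first pair merged (s5, s3) ends up deepest, at depth 3.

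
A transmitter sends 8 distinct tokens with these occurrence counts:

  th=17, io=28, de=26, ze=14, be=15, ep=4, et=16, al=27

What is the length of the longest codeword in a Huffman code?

4

Merge the two lowest-weight nodes at each step:
combine ep(4), ze(14) → 18
combine be(15), et(16) → 31
combine th(17), 18 → 35
combine de(26), al(27) → 53
combine io(28), 31 → 59
combine 35, 53 → 88
combine 59, 88 → 147
The first pair merged (ep, ze) ends up deepest, at depth 4.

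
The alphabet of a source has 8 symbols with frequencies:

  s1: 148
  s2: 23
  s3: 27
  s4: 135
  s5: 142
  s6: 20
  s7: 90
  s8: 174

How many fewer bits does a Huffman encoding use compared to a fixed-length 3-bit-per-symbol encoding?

209

Fixed-length: 3 bits × 759 symbols = 2277 bits.
Huffman merges:
merge s6(20) and s2(23): 43
merge s3(27) and 43: 70
merge 70 and s7(90): 160
merge s4(135) and s5(142): 277
merge s1(148) and 160: 308
merge s8(174) and 277: 451
merge 308 and 451: 759
Huffman total = 43 + 70 + 160 + 277 + 308 + 451 + 759 = 2068 bits.
Saving = 2277 − 2068 = 209 bits.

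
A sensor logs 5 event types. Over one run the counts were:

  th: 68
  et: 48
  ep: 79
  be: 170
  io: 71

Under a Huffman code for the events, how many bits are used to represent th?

Huffman merges, smallest pair first:
combine et(48), th(68) → 116
combine io(71), ep(79) → 150
combine 116, 150 → 266
combine be(170), 266 → 436
The subtree containing th is merged 3 times, so code length = 3.

3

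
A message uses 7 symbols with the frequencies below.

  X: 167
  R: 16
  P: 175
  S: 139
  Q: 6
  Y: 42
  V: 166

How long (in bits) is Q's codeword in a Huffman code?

5

Repeatedly merge the two smallest:
Q(6) + R(16) → 22
22 + Y(42) → 64
64 + S(139) → 203
V(166) + X(167) → 333
P(175) + 203 → 378
333 + 378 → 711
Q sits 5 levels below the root, so its codeword is 5 bits.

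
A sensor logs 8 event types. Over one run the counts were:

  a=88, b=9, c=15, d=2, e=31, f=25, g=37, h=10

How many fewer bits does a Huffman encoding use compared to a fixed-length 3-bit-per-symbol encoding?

Fixed-length: 3 bits × 217 symbols = 651 bits.
Huffman merges:
combine d(2), b(9) → 11
combine h(10), 11 → 21
combine c(15), 21 → 36
combine f(25), e(31) → 56
combine 36, g(37) → 73
combine 56, 73 → 129
combine a(88), 129 → 217
Huffman total = 11 + 21 + 36 + 56 + 73 + 129 + 217 = 543 bits.
Saving = 651 − 543 = 108 bits.

108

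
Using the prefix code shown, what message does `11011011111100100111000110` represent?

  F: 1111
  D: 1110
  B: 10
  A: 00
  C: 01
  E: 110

EEFECADAE

Read left to right; each codeword is recognised as soon as it completes (prefix code):
  110→E | 110→E | 1111→F | 110→E | 01→C | 00→A | 1110→D | 00→A | 110→E
Decoded message: EEFECADAE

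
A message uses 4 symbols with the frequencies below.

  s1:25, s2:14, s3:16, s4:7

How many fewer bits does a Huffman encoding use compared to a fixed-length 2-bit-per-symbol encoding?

Fixed-length: 2 bits × 62 symbols = 124 bits.
Huffman merges:
combine s4(7), s2(14) → 21
combine s3(16), 21 → 37
combine s1(25), 37 → 62
Huffman total = 21 + 37 + 62 = 120 bits.
Saving = 124 − 120 = 4 bits.

4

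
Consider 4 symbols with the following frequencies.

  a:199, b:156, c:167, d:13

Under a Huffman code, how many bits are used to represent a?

1

Repeatedly merge the two smallest:
merge d(13) and b(156): 169
merge c(167) and 169: 336
merge a(199) and 336: 535
a is merged only at the final step, so code length = 1.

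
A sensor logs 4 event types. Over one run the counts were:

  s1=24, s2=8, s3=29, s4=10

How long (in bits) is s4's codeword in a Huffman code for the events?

3

Huffman merges, smallest pair first:
combine s2(8), s4(10) → 18
combine 18, s1(24) → 42
combine s3(29), 42 → 71
The subtree containing s4 is merged 3 times, so code length = 3.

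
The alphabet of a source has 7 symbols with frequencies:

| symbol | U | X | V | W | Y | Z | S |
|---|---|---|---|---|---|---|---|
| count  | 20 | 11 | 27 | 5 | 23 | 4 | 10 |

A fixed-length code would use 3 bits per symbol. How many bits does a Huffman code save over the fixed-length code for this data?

42

Fixed-length: 3 bits × 100 symbols = 300 bits.
Huffman merges:
combine Z(4), W(5) → 9
combine 9, S(10) → 19
combine X(11), 19 → 30
combine U(20), Y(23) → 43
combine V(27), 30 → 57
combine 43, 57 → 100
Huffman total = 9 + 19 + 30 + 43 + 57 + 100 = 258 bits.
Saving = 300 − 258 = 42 bits.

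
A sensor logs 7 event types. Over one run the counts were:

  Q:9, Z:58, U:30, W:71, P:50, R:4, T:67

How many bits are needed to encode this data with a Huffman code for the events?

Build the Huffman tree bottom-up:
combine R(4), Q(9) → 13
combine 13, U(30) → 43
combine 43, P(50) → 93
combine Z(58), T(67) → 125
combine W(71), 93 → 164
combine 125, 164 → 289
Each symbol's bit-cost is frequency × depth; summing gives 727 bits (equivalently 13 + 43 + 93 + 125 + 164 + 289).

727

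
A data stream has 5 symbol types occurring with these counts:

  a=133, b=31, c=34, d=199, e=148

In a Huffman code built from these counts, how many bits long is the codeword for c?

4

Huffman merges, smallest pair first:
b(31) + c(34) → 65
65 + a(133) → 198
e(148) + 198 → 346
d(199) + 346 → 545
c's leaf is at depth 4, giving a 4-bit codeword.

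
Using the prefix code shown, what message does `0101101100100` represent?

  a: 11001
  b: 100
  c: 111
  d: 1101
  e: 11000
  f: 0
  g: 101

Read left to right; each codeword is recognised as soon as it completes (prefix code):
  0→f | 101→g | 101→g | 100→b | 100→b
Decoded message: fggbb

fggbb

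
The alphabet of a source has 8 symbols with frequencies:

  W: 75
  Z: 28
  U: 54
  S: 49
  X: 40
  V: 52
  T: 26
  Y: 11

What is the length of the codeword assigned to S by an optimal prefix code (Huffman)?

Repeatedly merge the two smallest:
merge Y(11) and T(26): 37
merge Z(28) and 37: 65
merge X(40) and S(49): 89
merge V(52) and U(54): 106
merge 65 and W(75): 140
merge 89 and 106: 195
merge 140 and 195: 335
The subtree containing S is merged 3 times, so code length = 3.

3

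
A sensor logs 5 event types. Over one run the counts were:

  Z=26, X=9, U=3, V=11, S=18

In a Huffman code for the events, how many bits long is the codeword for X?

4

Huffman merges, smallest pair first:
merge U(3) and X(9): 12
merge V(11) and 12: 23
merge S(18) and 23: 41
merge Z(26) and 41: 67
The subtree containing X is merged 4 times, so code length = 4.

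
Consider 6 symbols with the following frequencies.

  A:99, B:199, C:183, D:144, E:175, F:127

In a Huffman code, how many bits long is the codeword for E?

Huffman merges, smallest pair first:
merge A(99) and F(127): 226
merge D(144) and E(175): 319
merge C(183) and B(199): 382
merge 226 and 319: 545
merge 382 and 545: 927
E's leaf is at depth 3, giving a 3-bit codeword.

3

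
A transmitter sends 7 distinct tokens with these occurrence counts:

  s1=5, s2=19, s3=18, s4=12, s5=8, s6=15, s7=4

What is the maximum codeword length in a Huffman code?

Merge the two lowest-weight nodes at each step:
merge s7(4) and s1(5): 9
merge s5(8) and 9: 17
merge s4(12) and s6(15): 27
merge 17 and s3(18): 35
merge s2(19) and 27: 46
merge 35 and 46: 81
Maximum depth reached is 4.

4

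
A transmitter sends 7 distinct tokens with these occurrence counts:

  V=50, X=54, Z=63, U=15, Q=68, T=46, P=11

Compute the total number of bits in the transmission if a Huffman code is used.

816

Build the Huffman tree bottom-up:
merge P(11) and U(15): 26
merge 26 and T(46): 72
merge V(50) and X(54): 104
merge Z(63) and Q(68): 131
merge 72 and 104: 176
merge 131 and 176: 307
Total encoded bits = sum of merged weights = 26 + 72 + 104 + 131 + 176 + 307 = 816.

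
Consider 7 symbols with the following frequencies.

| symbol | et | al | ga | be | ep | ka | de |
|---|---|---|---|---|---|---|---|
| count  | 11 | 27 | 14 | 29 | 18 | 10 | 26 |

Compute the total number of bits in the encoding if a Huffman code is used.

Merge the two smallest weights repeatedly:
combine ka(10), et(11) → 21
combine ga(14), ep(18) → 32
combine 21, de(26) → 47
combine al(27), be(29) → 56
combine 32, 47 → 79
combine 56, 79 → 135
The encoded length is the sum of every internal node's weight: 21 + 32 + 47 + 56 + 79 + 135 = 370 bits.

370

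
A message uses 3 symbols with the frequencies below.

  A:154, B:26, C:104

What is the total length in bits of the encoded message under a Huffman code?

414

Build the Huffman tree bottom-up:
merge B(26) and C(104): 130
merge 130 and A(154): 284
Total encoded bits = sum of merged weights = 130 + 284 = 414.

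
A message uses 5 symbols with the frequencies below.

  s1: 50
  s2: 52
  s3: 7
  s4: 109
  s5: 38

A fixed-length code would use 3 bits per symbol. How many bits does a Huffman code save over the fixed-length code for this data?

Fixed-length: 3 bits × 256 symbols = 768 bits.
Huffman merges:
combine s3(7), s5(38) → 45
combine 45, s1(50) → 95
combine s2(52), 95 → 147
combine s4(109), 147 → 256
Huffman total = 45 + 95 + 147 + 256 = 543 bits.
Saving = 768 − 543 = 225 bits.

225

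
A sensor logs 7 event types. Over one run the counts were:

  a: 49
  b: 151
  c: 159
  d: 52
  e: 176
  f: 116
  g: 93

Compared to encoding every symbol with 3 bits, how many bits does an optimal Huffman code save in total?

234

Fixed-length: 3 bits × 796 symbols = 2388 bits.
Huffman merges:
merge a(49) and d(52): 101
merge g(93) and 101: 194
merge f(116) and b(151): 267
merge c(159) and e(176): 335
merge 194 and 267: 461
merge 335 and 461: 796
Huffman total = 101 + 194 + 267 + 335 + 461 + 796 = 2154 bits.
Saving = 2388 − 2154 = 234 bits.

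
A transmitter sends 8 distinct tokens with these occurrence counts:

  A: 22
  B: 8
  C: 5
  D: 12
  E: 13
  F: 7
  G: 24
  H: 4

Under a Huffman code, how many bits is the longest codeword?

Merge the two lowest-weight nodes at each step:
combine H(4), C(5) → 9
combine F(7), B(8) → 15
combine 9, D(12) → 21
combine E(13), 15 → 28
combine 21, A(22) → 43
combine G(24), 28 → 52
combine 43, 52 → 95
Maximum depth reached is 4.

4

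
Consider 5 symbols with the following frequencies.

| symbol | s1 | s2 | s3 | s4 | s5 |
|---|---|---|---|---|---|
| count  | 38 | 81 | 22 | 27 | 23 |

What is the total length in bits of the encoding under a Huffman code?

411

Greedily combine the two least-frequent nodes:
combine s3(22), s5(23) → 45
combine s4(27), s1(38) → 65
combine 45, 65 → 110
combine s2(81), 110 → 191
Total encoded bits = sum of merged weights = 45 + 65 + 110 + 191 = 411.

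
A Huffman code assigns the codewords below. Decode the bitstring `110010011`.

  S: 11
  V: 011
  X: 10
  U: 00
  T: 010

Read left to right; each codeword is recognised as soon as it completes (prefix code):
  11→S | 00→U | 10→X | 011→V
Decoded message: SUXV

SUXV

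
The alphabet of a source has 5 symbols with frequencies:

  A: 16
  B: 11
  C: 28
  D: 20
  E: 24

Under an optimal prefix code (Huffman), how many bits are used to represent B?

3

Build the tree from the bottom:
merge B(11) and A(16): 27
merge D(20) and E(24): 44
merge 27 and C(28): 55
merge 44 and 55: 99
B's leaf is at depth 3, giving a 3-bit codeword.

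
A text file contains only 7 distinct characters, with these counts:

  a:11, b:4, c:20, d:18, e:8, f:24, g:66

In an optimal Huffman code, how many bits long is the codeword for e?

5

Build the tree from the bottom:
b(4) + e(8) → 12
a(11) + 12 → 23
d(18) + c(20) → 38
23 + f(24) → 47
38 + 47 → 85
g(66) + 85 → 151
e sits 5 levels below the root, so its codeword is 5 bits.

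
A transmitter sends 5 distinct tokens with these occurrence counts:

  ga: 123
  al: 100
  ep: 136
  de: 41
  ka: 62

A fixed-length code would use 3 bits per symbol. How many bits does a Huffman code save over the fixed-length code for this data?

Fixed-length: 3 bits × 462 symbols = 1386 bits.
Huffman merges:
combine de(41), ka(62) → 103
combine al(100), 103 → 203
combine ga(123), ep(136) → 259
combine 203, 259 → 462
Huffman total = 103 + 203 + 259 + 462 = 1027 bits.
Saving = 1386 − 1027 = 359 bits.

359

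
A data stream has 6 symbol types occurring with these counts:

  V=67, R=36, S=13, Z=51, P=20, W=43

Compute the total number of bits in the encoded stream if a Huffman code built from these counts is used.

562

Merge the two smallest weights repeatedly:
combine S(13), P(20) → 33
combine 33, R(36) → 69
combine W(43), Z(51) → 94
combine V(67), 69 → 136
combine 94, 136 → 230
Each symbol's bit-cost is frequency × depth; summing gives 562 bits (equivalently 33 + 69 + 94 + 136 + 230).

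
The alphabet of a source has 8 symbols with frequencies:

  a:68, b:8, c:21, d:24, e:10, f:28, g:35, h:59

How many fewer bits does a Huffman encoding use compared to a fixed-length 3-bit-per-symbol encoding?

70

Fixed-length: 3 bits × 253 symbols = 759 bits.
Huffman merges:
b(8) + e(10) → 18
18 + c(21) → 39
d(24) + f(28) → 52
g(35) + 39 → 74
52 + h(59) → 111
a(68) + 74 → 142
111 + 142 → 253
Huffman total = 18 + 39 + 52 + 74 + 111 + 142 + 253 = 689 bits.
Saving = 759 − 689 = 70 bits.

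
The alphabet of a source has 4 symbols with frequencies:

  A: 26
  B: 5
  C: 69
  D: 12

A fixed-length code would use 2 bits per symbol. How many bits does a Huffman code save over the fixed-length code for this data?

Fixed-length: 2 bits × 112 symbols = 224 bits.
Huffman merges:
B(5) + D(12) → 17
17 + A(26) → 43
43 + C(69) → 112
Huffman total = 17 + 43 + 112 = 172 bits.
Saving = 224 − 172 = 52 bits.

52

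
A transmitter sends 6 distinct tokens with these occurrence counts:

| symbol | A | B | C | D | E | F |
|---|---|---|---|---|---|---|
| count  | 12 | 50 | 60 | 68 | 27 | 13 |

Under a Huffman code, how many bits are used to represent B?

Repeatedly merge the two smallest:
combine A(12), F(13) → 25
combine 25, E(27) → 52
combine B(50), 52 → 102
combine C(60), D(68) → 128
combine 102, 128 → 230
B's leaf is at depth 2, giving a 2-bit codeword.

2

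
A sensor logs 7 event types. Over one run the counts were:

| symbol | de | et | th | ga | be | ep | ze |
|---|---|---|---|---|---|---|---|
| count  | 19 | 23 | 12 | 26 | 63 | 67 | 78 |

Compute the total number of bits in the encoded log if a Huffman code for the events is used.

Merge the two smallest weights repeatedly:
combine th(12), de(19) → 31
combine et(23), ga(26) → 49
combine 31, 49 → 80
combine be(63), ep(67) → 130
combine ze(78), 80 → 158
combine 130, 158 → 288
The encoded length is the sum of every internal node's weight: 31 + 49 + 80 + 130 + 158 + 288 = 736 bits.

736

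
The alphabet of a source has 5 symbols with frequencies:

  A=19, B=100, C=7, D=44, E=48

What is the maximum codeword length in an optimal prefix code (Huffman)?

4

Merge the two lowest-weight nodes at each step:
merge C(7) and A(19): 26
merge 26 and D(44): 70
merge E(48) and 70: 118
merge B(100) and 118: 218
Maximum depth reached is 4.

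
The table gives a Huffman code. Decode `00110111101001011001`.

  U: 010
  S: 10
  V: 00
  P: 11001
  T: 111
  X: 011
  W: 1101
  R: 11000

Read left to right; each codeword is recognised as soon as it completes (prefix code):
  00→V | 1101→W | 111→T | 010→U | 010→U | 11001→P
Decoded message: VWTUUP

VWTUUP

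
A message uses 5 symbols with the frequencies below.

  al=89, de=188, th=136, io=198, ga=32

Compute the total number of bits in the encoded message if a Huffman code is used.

1407

Build the Huffman tree bottom-up:
merge ga(32) and al(89): 121
merge 121 and th(136): 257
merge de(188) and io(198): 386
merge 257 and 386: 643
Each symbol's bit-cost is frequency × depth; summing gives 1407 bits (equivalently 121 + 257 + 386 + 643).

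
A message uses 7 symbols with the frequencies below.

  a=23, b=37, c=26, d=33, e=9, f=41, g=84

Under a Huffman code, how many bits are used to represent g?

Repeatedly merge the two smallest:
e(9) + a(23) → 32
c(26) + 32 → 58
d(33) + b(37) → 70
f(41) + 58 → 99
70 + g(84) → 154
99 + 154 → 253
The subtree containing g is merged 2 times, so code length = 2.

2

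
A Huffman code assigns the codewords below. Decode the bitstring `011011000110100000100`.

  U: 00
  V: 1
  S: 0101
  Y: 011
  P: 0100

Read left to right; each codeword is recognised as soon as it completes (prefix code):
  011→Y | 011→Y | 00→U | 011→Y | 0100→P | 00→U | 0100→P
Decoded message: YYUYPUP

YYUYPUP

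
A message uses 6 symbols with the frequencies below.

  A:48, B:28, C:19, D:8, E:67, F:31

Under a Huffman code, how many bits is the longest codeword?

Merge the two lowest-weight nodes at each step:
merge D(8) and C(19): 27
merge 27 and B(28): 55
merge F(31) and A(48): 79
merge 55 and E(67): 122
merge 79 and 122: 201
Maximum depth reached is 4.

4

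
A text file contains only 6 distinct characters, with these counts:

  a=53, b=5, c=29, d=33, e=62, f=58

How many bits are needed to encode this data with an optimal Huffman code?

Build the Huffman tree bottom-up:
combine b(5), c(29) → 34
combine d(33), 34 → 67
combine a(53), f(58) → 111
combine e(62), 67 → 129
combine 111, 129 → 240
Each symbol's bit-cost is frequency × depth; summing gives 581 bits (equivalently 34 + 67 + 111 + 129 + 240).

581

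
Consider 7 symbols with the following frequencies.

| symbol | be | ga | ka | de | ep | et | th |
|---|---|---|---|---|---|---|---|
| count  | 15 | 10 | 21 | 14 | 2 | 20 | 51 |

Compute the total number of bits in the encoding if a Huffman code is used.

335

Greedily combine the two least-frequent nodes:
ep(2) + ga(10) → 12
12 + de(14) → 26
be(15) + et(20) → 35
ka(21) + 26 → 47
35 + 47 → 82
th(51) + 82 → 133
Each symbol's bit-cost is frequency × depth; summing gives 335 bits (equivalently 12 + 26 + 35 + 47 + 82 + 133).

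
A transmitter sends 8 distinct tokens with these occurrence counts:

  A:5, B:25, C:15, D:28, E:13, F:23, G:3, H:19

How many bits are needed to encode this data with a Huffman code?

Merge the two smallest weights repeatedly:
combine G(3), A(5) → 8
combine 8, E(13) → 21
combine C(15), H(19) → 34
combine 21, F(23) → 44
combine B(25), D(28) → 53
combine 34, 44 → 78
combine 53, 78 → 131
Each symbol's bit-cost is frequency × depth; summing gives 369 bits (equivalently 8 + 21 + 34 + 44 + 53 + 78 + 131).

369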